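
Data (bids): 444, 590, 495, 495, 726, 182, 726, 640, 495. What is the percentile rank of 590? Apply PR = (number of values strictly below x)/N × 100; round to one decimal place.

N = 9.
Strictly below 590: 5. Equal to 590: 1.
PR = 5/9 × 100 = 55.6

55.6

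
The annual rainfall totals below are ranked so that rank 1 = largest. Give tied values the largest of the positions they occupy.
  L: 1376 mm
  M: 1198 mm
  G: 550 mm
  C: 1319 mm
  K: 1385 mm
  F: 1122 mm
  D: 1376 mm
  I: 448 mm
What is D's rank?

Sorted (descending): 1385, 1376, 1376, 1319, 1198, 1122, 550, 448
The 2 values of 1376 occupy positions 2–3 → each gets rank 3.
D has value 1376 mm → rank 3.

3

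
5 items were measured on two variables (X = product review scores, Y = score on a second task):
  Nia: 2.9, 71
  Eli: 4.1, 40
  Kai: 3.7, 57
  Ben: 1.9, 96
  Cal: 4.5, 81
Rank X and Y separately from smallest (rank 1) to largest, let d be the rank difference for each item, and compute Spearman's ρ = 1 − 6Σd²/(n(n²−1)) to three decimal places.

-0.400

Ranks of variable 1: 2, 4, 3, 1, 5
Ranks of variable 2: 3, 1, 2, 5, 4
d = r₁ − r₂: -1, 3, 1, -4, 1
d²: 1, 9, 1, 16, 1; Σd² = 28
ρ = 1 − 6·28/(5·24) = 1 − 168/120 = -0.400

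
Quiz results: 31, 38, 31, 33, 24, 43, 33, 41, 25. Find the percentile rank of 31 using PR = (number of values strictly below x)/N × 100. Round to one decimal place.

N = 9.
Strictly below 31: 2. Equal to 31: 2.
PR = 2/9 × 100 = 22.2

22.2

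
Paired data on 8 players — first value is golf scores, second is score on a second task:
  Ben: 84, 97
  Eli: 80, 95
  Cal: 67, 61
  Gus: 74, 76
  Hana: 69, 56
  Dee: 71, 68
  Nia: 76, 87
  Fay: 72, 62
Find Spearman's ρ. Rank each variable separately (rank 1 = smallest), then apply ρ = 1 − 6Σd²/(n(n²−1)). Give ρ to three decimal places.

Ranks of variable 1: 8, 7, 1, 5, 2, 3, 6, 4
Ranks of variable 2: 8, 7, 2, 5, 1, 4, 6, 3
d = r₁ − r₂: 0, 0, -1, 0, 1, -1, 0, 1
d²: 0, 0, 1, 0, 1, 1, 0, 1; Σd² = 4
ρ = 1 − 6·4/(8·63) = 1 − 24/504 = 0.952

0.952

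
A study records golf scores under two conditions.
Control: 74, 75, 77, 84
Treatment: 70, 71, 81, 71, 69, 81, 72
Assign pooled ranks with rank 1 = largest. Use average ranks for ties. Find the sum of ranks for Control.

Sorted (descending): 84, 81, 81, 77, 75, 74, 72, 71, 71, 70, 69
The 2 values of 81 occupy positions 2–3 → average rank (2+3)/2 = 2.5.
The 2 values of 71 occupy positions 8–9 → average rank (8+9)/2 = 8.5.
Control values → pooled ranks: 74→6, 75→5, 77→4, 84→1
Rank sum = 6 + 5 + 4 + 1 = 16

16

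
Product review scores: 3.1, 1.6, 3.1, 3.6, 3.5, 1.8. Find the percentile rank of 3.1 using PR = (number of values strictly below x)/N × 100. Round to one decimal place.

N = 6.
Strictly below 3.1: 2. Equal to 3.1: 2.
PR = 2/6 × 100 = 33.3

33.3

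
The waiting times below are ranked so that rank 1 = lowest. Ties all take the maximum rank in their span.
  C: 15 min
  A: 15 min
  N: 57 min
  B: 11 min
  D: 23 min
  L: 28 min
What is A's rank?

Sorted (ascending): 11, 15, 15, 23, 28, 57
The 2 values of 15 occupy positions 2–3 → each gets rank 3.
A has value 15 min → rank 3.

3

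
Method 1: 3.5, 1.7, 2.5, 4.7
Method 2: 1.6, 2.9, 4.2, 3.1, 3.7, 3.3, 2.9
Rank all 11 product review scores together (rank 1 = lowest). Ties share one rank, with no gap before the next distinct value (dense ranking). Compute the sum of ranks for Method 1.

22

Sorted (ascending): 1.6, 1.7, 2.5, 2.9, 2.9, 3.1, 3.3, 3.5, 3.7, 4.2, 4.7
The 2 values of 2.9 share dense rank 4.
Remaining distinct values take the next consecutive integers.
Method 1 values → pooled ranks: 3.5→7, 1.7→2, 2.5→3, 4.7→10
Rank sum = 7 + 2 + 3 + 10 = 22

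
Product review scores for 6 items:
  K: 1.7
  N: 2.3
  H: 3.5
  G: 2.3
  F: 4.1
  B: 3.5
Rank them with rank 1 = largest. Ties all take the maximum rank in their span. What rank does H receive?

3

Sorted (descending): 4.1, 3.5, 3.5, 2.3, 2.3, 1.7
The 2 values of 3.5 occupy positions 2–3 → each gets rank 3.
The 2 values of 2.3 occupy positions 4–5 → each gets rank 5.
H has value 3.5 → rank 3.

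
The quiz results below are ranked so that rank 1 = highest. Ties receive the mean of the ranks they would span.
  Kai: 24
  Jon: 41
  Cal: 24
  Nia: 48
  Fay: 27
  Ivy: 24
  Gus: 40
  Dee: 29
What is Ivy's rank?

7

Sorted (descending): 48, 41, 40, 29, 27, 24, 24, 24
The 3 values of 24 occupy positions 6–8 → average rank 7.
Ivy has value 24 → rank 7.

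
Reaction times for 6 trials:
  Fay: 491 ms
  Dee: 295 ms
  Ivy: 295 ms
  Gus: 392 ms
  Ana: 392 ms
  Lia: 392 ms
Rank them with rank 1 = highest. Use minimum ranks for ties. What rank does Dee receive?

Sorted (descending): 491, 392, 392, 392, 295, 295
The 3 values of 392 occupy positions 2–4 → each gets rank 2.
The 2 values of 295 occupy positions 5–6 → each gets rank 5.
Dee has value 295 ms → rank 5.

5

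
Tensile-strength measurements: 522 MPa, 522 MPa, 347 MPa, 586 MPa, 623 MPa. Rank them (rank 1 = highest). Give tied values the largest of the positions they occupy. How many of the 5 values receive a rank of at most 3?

2

Sorted (descending): 623, 586, 522, 522, 347
The 2 values of 522 occupy positions 3–4 → each gets rank 4.
Ranks ≤ 3: {1, 2} → 2 values.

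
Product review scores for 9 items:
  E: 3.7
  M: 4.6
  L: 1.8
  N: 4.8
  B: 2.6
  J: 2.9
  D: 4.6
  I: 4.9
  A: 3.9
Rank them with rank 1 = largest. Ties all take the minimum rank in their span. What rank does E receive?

6

Sorted (descending): 4.9, 4.8, 4.6, 4.6, 3.9, 3.7, 2.9, 2.6, 1.8
The 2 values of 4.6 occupy positions 3–4 → each gets rank 3.
E has value 3.7 → rank 6.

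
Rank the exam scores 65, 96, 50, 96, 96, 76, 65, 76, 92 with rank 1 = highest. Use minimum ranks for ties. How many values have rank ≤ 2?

Sorted (descending): 96, 96, 96, 92, 76, 76, 65, 65, 50
The 3 values of 96 occupy positions 1–3 → each gets rank 1.
The 2 values of 76 occupy positions 5–6 → each gets rank 5.
The 2 values of 65 occupy positions 7–8 → each gets rank 7.
Ranks ≤ 2: {1, 1, 1} → 3 values.

3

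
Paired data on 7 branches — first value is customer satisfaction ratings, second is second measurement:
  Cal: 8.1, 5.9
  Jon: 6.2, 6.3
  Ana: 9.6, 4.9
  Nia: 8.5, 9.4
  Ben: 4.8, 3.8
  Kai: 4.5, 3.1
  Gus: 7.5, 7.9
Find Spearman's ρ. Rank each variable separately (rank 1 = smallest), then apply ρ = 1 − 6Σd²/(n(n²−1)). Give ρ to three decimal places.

0.536

Ranks of variable 1: 5, 3, 7, 6, 2, 1, 4
Ranks of variable 2: 4, 5, 3, 7, 2, 1, 6
d = r₁ − r₂: 1, -2, 4, -1, 0, 0, -2
d²: 1, 4, 16, 1, 0, 0, 4; Σd² = 26
ρ = 1 − 6·26/(7·48) = 1 − 156/336 = 0.536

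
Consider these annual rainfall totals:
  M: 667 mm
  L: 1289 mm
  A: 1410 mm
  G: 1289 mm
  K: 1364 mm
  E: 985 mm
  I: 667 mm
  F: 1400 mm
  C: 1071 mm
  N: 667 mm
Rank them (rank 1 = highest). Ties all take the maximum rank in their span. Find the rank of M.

Sorted (descending): 1410, 1400, 1364, 1289, 1289, 1071, 985, 667, 667, 667
The 2 values of 1289 occupy positions 4–5 → each gets rank 5.
The 3 values of 667 occupy positions 8–10 → each gets rank 10.
M has value 667 mm → rank 10.

10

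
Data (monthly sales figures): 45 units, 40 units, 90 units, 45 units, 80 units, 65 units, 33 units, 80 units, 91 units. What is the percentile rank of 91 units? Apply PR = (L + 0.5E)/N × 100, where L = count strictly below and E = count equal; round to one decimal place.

94.4

N = 9.
Strictly below 91: 8. Equal to 91: 1.
PR = (8 + 0.5·1)/9 × 100 = 94.4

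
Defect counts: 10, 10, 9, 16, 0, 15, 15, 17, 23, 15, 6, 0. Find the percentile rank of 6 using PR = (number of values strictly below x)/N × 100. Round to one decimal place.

16.7

N = 12.
Strictly below 6: 2. Equal to 6: 1.
PR = 2/12 × 100 = 16.7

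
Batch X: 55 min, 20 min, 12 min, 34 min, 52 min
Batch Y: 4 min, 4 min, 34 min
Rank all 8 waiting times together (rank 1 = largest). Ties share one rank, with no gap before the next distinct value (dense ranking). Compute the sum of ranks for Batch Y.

Sorted (descending): 55, 52, 34, 34, 20, 12, 4, 4
The 2 values of 34 share dense rank 3.
The 2 values of 4 share dense rank 6.
Remaining distinct values take the next consecutive integers.
Batch Y values → pooled ranks: 4→6, 4→6, 34→3
Rank sum = 6 + 6 + 3 = 15

15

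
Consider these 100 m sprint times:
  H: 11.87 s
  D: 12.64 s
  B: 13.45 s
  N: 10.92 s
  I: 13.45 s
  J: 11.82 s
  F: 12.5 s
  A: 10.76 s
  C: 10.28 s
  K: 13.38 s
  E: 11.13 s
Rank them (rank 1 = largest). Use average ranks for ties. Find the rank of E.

8

Sorted (descending): 13.45, 13.45, 13.38, 12.64, 12.5, 11.87, 11.82, 11.13, 10.92, 10.76, 10.28
The 2 values of 13.45 occupy positions 1–2 → average rank (1+2)/2 = 1.5.
E has value 11.13 s → rank 8.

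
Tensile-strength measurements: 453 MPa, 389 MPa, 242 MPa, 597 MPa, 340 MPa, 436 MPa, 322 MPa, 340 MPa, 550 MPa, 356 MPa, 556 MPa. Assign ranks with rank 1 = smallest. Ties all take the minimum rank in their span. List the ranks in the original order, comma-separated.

Sorted (ascending): 242, 322, 340, 340, 356, 389, 436, 453, 550, 556, 597
The 2 values of 340 occupy positions 3–4 → each gets rank 3.

8, 6, 1, 11, 3, 7, 2, 3, 9, 5, 10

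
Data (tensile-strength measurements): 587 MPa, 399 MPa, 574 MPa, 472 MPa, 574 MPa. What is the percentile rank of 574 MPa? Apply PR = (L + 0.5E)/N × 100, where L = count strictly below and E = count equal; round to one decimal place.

N = 5.
Strictly below 574: 2. Equal to 574: 2.
PR = (2 + 0.5·2)/5 × 100 = 60.0

60.0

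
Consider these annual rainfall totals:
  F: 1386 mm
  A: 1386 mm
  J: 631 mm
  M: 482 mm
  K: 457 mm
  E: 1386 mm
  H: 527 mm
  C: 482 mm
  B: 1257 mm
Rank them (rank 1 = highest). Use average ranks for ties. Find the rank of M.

7.5

Sorted (descending): 1386, 1386, 1386, 1257, 631, 527, 482, 482, 457
The 3 values of 1386 occupy positions 1–3 → average rank 2.
The 2 values of 482 occupy positions 7–8 → average rank (7+8)/2 = 7.5.
M has value 482 mm → rank 7.5.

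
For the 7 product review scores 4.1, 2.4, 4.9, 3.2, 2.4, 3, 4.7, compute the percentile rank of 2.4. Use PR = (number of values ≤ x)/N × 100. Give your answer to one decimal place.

28.6

N = 7.
Strictly below 2.4: 0. Equal to 2.4: 2.
PR = 2/7 × 100 = 28.6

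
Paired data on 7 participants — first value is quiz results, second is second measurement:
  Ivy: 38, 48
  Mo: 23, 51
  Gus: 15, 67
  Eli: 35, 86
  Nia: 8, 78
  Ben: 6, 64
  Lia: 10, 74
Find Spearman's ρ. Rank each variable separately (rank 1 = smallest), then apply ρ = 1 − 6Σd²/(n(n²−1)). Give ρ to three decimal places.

Ranks of variable 1: 7, 5, 4, 6, 2, 1, 3
Ranks of variable 2: 1, 2, 4, 7, 6, 3, 5
d = r₁ − r₂: 6, 3, 0, -1, -4, -2, -2
d²: 36, 9, 0, 1, 16, 4, 4; Σd² = 70
ρ = 1 − 6·70/(7·48) = 1 − 420/336 = -0.250

-0.250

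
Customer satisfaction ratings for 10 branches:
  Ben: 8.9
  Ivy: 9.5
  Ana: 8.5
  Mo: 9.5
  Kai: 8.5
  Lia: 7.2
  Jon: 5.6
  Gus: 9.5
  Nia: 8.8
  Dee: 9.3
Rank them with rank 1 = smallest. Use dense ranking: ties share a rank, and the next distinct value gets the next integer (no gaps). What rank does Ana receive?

3

Sorted (ascending): 5.6, 7.2, 8.5, 8.5, 8.8, 8.9, 9.3, 9.5, 9.5, 9.5
The 2 values of 8.5 share dense rank 3.
The 3 values of 9.5 share dense rank 7.
Remaining distinct values take the next consecutive integers.
Ana has value 8.5 → rank 3.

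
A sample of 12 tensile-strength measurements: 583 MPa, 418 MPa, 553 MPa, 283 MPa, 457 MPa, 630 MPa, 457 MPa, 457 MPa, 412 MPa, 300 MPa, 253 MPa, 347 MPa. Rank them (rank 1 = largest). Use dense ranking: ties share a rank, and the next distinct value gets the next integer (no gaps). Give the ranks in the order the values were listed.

2, 5, 3, 9, 4, 1, 4, 4, 6, 8, 10, 7

Sorted (descending): 630, 583, 553, 457, 457, 457, 418, 412, 347, 300, 283, 253
The 3 values of 457 share dense rank 4.
Remaining distinct values take the next consecutive integers.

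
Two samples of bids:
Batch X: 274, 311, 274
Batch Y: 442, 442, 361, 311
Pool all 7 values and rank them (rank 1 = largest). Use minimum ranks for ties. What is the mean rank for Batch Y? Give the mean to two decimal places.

Sorted (descending): 442, 442, 361, 311, 311, 274, 274
The 2 values of 442 occupy positions 1–2 → each gets rank 1.
The 2 values of 311 occupy positions 4–5 → each gets rank 4.
The 2 values of 274 occupy positions 6–7 → each gets rank 6.
Batch Y values → pooled ranks: 442→1, 442→1, 361→3, 311→4
Mean rank = (1 + 1 + 3 + 4) / 4 = 2.25

2.25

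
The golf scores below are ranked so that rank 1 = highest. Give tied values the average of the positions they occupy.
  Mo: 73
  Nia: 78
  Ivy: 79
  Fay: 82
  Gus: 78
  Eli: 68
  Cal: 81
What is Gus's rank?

4.5

Sorted (descending): 82, 81, 79, 78, 78, 73, 68
The 2 values of 78 occupy positions 4–5 → average rank (4+5)/2 = 4.5.
Gus has value 78 → rank 4.5.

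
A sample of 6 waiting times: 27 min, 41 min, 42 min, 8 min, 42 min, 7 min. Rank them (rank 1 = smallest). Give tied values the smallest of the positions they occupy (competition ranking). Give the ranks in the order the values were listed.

Sorted (ascending): 7, 8, 27, 41, 42, 42
The 2 values of 42 occupy positions 5–6 → each gets rank 5.

3, 4, 5, 2, 5, 1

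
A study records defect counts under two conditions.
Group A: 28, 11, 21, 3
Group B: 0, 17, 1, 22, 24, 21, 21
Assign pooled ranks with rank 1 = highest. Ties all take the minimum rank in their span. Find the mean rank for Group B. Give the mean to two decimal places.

Sorted (descending): 28, 24, 22, 21, 21, 21, 17, 11, 3, 1, 0
The 3 values of 21 occupy positions 4–6 → each gets rank 4.
Group B values → pooled ranks: 0→11, 17→7, 1→10, 22→3, 24→2, 21→4, 21→4
Mean rank = (11 + 7 + 10 + 3 + 2 + 4 + 4) / 7 = 5.86

5.86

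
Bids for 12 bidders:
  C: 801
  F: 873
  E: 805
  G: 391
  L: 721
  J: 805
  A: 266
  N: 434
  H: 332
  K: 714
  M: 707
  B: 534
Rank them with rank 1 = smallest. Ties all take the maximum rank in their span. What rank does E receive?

11

Sorted (ascending): 266, 332, 391, 434, 534, 707, 714, 721, 801, 805, 805, 873
The 2 values of 805 occupy positions 10–11 → each gets rank 11.
E has value 805 → rank 11.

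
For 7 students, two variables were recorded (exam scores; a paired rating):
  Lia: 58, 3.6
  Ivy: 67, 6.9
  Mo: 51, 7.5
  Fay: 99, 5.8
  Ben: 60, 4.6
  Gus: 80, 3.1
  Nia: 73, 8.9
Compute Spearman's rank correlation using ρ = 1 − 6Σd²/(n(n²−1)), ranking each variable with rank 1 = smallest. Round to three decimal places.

-0.143

Ranks of variable 1: 2, 4, 1, 7, 3, 6, 5
Ranks of variable 2: 2, 5, 6, 4, 3, 1, 7
d = r₁ − r₂: 0, -1, -5, 3, 0, 5, -2
d²: 0, 1, 25, 9, 0, 25, 4; Σd² = 64
ρ = 1 − 6·64/(7·48) = 1 − 384/336 = -0.143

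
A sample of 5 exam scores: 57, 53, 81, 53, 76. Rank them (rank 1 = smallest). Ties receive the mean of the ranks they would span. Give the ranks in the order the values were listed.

Sorted (ascending): 53, 53, 57, 76, 81
The 2 values of 53 occupy positions 1–2 → average rank (1+2)/2 = 1.5.

3, 1.5, 5, 1.5, 4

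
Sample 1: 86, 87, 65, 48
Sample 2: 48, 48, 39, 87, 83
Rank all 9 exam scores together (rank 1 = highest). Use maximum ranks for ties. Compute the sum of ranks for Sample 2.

31

Sorted (descending): 87, 87, 86, 83, 65, 48, 48, 48, 39
The 2 values of 87 occupy positions 1–2 → each gets rank 2.
The 3 values of 48 occupy positions 6–8 → each gets rank 8.
Sample 2 values → pooled ranks: 48→8, 48→8, 39→9, 87→2, 83→4
Rank sum = 8 + 8 + 9 + 2 + 4 = 31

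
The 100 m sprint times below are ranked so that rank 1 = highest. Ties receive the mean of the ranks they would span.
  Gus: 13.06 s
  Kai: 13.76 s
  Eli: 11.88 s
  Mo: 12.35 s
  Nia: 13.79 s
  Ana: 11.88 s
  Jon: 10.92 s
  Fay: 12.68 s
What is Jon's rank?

Sorted (descending): 13.79, 13.76, 13.06, 12.68, 12.35, 11.88, 11.88, 10.92
The 2 values of 11.88 occupy positions 6–7 → average rank (6+7)/2 = 6.5.
Jon has value 10.92 s → rank 8.

8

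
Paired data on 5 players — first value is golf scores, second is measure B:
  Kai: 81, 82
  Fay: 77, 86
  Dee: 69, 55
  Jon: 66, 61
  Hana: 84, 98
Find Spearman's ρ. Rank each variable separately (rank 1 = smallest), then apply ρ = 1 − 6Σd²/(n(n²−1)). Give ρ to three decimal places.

Ranks of variable 1: 4, 3, 2, 1, 5
Ranks of variable 2: 3, 4, 1, 2, 5
d = r₁ − r₂: 1, -1, 1, -1, 0
d²: 1, 1, 1, 1, 0; Σd² = 4
ρ = 1 − 6·4/(5·24) = 1 − 24/120 = 0.800

0.800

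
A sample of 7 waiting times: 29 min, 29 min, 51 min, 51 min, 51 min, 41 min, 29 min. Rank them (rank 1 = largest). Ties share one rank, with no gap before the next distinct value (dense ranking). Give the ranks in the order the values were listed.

3, 3, 1, 1, 1, 2, 3

Sorted (descending): 51, 51, 51, 41, 29, 29, 29
The 3 values of 51 share dense rank 1.
The 3 values of 29 share dense rank 3.
Remaining distinct values take the next consecutive integers.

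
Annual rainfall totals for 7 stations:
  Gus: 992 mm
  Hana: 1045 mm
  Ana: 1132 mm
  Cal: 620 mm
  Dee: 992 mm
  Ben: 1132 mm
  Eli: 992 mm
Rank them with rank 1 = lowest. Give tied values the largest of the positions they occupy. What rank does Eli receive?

Sorted (ascending): 620, 992, 992, 992, 1045, 1132, 1132
The 3 values of 992 occupy positions 2–4 → each gets rank 4.
The 2 values of 1132 occupy positions 6–7 → each gets rank 7.
Eli has value 992 mm → rank 4.

4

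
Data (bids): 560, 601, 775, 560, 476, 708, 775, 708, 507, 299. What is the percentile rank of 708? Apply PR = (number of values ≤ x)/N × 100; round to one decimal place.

N = 10.
Strictly below 708: 6. Equal to 708: 2.
PR = 8/10 × 100 = 80.0

80.0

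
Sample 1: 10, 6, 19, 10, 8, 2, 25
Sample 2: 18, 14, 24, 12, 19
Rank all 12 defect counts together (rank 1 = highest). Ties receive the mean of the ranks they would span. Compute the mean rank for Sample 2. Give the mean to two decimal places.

4.70

Sorted (descending): 25, 24, 19, 19, 18, 14, 12, 10, 10, 8, 6, 2
The 2 values of 19 occupy positions 3–4 → average rank (3+4)/2 = 3.5.
The 2 values of 10 occupy positions 8–9 → average rank (8+9)/2 = 8.5.
Sample 2 values → pooled ranks: 18→5, 14→6, 24→2, 12→7, 19→3.5
Mean rank = (5 + 6 + 2 + 7 + 3.5) / 5 = 4.70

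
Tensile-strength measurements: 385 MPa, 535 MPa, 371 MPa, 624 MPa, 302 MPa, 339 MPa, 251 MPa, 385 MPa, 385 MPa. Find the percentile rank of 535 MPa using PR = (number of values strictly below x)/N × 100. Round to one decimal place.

N = 9.
Strictly below 535: 7. Equal to 535: 1.
PR = 7/9 × 100 = 77.8

77.8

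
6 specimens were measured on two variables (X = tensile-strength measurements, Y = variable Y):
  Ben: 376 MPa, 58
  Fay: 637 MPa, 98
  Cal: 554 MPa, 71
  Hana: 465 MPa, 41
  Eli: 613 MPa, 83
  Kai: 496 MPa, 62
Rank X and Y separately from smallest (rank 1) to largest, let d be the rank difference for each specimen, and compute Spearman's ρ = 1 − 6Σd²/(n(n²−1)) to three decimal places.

0.943

Ranks of variable 1: 1, 6, 4, 2, 5, 3
Ranks of variable 2: 2, 6, 4, 1, 5, 3
d = r₁ − r₂: -1, 0, 0, 1, 0, 0
d²: 1, 0, 0, 1, 0, 0; Σd² = 2
ρ = 1 − 6·2/(6·35) = 1 − 12/210 = 0.943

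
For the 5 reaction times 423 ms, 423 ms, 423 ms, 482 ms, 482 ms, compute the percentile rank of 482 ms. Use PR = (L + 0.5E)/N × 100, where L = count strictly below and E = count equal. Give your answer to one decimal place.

N = 5.
Strictly below 482: 3. Equal to 482: 2.
PR = (3 + 0.5·2)/5 × 100 = 80.0

80.0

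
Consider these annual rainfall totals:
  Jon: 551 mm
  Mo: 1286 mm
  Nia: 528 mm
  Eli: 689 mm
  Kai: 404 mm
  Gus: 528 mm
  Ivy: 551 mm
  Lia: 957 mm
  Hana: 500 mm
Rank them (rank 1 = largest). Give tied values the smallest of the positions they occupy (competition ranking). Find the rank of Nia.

6

Sorted (descending): 1286, 957, 689, 551, 551, 528, 528, 500, 404
The 2 values of 551 occupy positions 4–5 → each gets rank 4.
The 2 values of 528 occupy positions 6–7 → each gets rank 6.
Nia has value 528 mm → rank 6.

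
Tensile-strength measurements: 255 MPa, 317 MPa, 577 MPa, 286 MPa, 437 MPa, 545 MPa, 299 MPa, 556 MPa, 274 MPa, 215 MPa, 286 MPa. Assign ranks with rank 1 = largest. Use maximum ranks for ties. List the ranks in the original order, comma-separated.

10, 5, 1, 8, 4, 3, 6, 2, 9, 11, 8

Sorted (descending): 577, 556, 545, 437, 317, 299, 286, 286, 274, 255, 215
The 2 values of 286 occupy positions 7–8 → each gets rank 8.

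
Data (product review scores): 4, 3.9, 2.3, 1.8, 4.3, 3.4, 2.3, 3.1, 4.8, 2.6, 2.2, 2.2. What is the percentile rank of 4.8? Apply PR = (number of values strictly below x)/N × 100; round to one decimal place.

N = 12.
Strictly below 4.8: 11. Equal to 4.8: 1.
PR = 11/12 × 100 = 91.7

91.7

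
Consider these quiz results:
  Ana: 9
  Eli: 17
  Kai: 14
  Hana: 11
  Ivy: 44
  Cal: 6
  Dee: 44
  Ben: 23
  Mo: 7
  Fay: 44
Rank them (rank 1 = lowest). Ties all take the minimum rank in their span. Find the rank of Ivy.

8

Sorted (ascending): 6, 7, 9, 11, 14, 17, 23, 44, 44, 44
The 3 values of 44 occupy positions 8–10 → each gets rank 8.
Ivy has value 44 → rank 8.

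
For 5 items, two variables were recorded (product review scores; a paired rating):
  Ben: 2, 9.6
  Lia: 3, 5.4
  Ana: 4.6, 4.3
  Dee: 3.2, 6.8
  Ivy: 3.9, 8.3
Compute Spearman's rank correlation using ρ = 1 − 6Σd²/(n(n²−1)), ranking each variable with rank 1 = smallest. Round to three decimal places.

Ranks of variable 1: 1, 2, 5, 3, 4
Ranks of variable 2: 5, 2, 1, 3, 4
d = r₁ − r₂: -4, 0, 4, 0, 0
d²: 16, 0, 16, 0, 0; Σd² = 32
ρ = 1 − 6·32/(5·24) = 1 − 192/120 = -0.600

-0.600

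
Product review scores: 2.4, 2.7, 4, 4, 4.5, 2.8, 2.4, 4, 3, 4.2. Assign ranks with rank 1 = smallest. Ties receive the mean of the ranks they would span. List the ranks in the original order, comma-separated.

Sorted (ascending): 2.4, 2.4, 2.7, 2.8, 3, 4, 4, 4, 4.2, 4.5
The 2 values of 2.4 occupy positions 1–2 → average rank (1+2)/2 = 1.5.
The 3 values of 4 occupy positions 6–8 → average rank 7.

1.5, 3, 7, 7, 10, 4, 1.5, 7, 5, 9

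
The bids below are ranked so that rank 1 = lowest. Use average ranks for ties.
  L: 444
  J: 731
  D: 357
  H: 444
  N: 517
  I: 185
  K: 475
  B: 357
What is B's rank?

2.5

Sorted (ascending): 185, 357, 357, 444, 444, 475, 517, 731
The 2 values of 357 occupy positions 2–3 → average rank (2+3)/2 = 2.5.
The 2 values of 444 occupy positions 4–5 → average rank (4+5)/2 = 4.5.
B has value 357 → rank 2.5.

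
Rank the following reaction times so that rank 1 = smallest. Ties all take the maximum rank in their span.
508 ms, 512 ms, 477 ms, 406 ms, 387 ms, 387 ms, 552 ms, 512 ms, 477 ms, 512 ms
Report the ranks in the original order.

6, 9, 5, 3, 2, 2, 10, 9, 5, 9

Sorted (ascending): 387, 387, 406, 477, 477, 508, 512, 512, 512, 552
The 2 values of 387 occupy positions 1–2 → each gets rank 2.
The 2 values of 477 occupy positions 4–5 → each gets rank 5.
The 3 values of 512 occupy positions 7–9 → each gets rank 9.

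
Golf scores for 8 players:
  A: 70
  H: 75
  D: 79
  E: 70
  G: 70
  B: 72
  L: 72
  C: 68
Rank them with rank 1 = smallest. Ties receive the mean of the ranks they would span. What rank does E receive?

3

Sorted (ascending): 68, 70, 70, 70, 72, 72, 75, 79
The 3 values of 70 occupy positions 2–4 → average rank 3.
The 2 values of 72 occupy positions 5–6 → average rank (5+6)/2 = 5.5.
E has value 70 → rank 3.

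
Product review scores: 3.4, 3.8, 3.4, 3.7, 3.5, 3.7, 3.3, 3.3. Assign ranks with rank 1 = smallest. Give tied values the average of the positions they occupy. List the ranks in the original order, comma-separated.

Sorted (ascending): 3.3, 3.3, 3.4, 3.4, 3.5, 3.7, 3.7, 3.8
The 2 values of 3.3 occupy positions 1–2 → average rank (1+2)/2 = 1.5.
The 2 values of 3.4 occupy positions 3–4 → average rank (3+4)/2 = 3.5.
The 2 values of 3.7 occupy positions 6–7 → average rank (6+7)/2 = 6.5.

3.5, 8, 3.5, 6.5, 5, 6.5, 1.5, 1.5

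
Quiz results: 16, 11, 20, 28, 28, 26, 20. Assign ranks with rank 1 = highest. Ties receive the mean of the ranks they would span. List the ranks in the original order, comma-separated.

6, 7, 4.5, 1.5, 1.5, 3, 4.5

Sorted (descending): 28, 28, 26, 20, 20, 16, 11
The 2 values of 28 occupy positions 1–2 → average rank (1+2)/2 = 1.5.
The 2 values of 20 occupy positions 4–5 → average rank (4+5)/2 = 4.5.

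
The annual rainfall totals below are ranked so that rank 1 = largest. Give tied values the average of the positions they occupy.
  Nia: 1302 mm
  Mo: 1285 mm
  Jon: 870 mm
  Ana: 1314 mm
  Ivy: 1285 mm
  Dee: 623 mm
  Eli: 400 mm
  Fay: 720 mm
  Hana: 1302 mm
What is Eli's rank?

9

Sorted (descending): 1314, 1302, 1302, 1285, 1285, 870, 720, 623, 400
The 2 values of 1302 occupy positions 2–3 → average rank (2+3)/2 = 2.5.
The 2 values of 1285 occupy positions 4–5 → average rank (4+5)/2 = 4.5.
Eli has value 400 mm → rank 9.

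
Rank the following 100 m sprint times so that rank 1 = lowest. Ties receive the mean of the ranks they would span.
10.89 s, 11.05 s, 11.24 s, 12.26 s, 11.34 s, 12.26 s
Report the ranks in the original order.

1, 2, 3, 5.5, 4, 5.5

Sorted (ascending): 10.89, 11.05, 11.24, 11.34, 12.26, 12.26
The 2 values of 12.26 occupy positions 5–6 → average rank (5+6)/2 = 5.5.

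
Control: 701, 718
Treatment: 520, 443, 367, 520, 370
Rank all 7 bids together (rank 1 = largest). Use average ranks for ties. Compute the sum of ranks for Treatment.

Sorted (descending): 718, 701, 520, 520, 443, 370, 367
The 2 values of 520 occupy positions 3–4 → average rank (3+4)/2 = 3.5.
Treatment values → pooled ranks: 520→3.5, 443→5, 367→7, 520→3.5, 370→6
Rank sum = 3.5 + 5 + 7 + 3.5 + 6 = 25

25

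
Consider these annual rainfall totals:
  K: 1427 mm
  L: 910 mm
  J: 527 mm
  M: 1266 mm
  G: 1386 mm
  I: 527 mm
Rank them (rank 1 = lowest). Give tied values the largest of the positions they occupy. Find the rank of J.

Sorted (ascending): 527, 527, 910, 1266, 1386, 1427
The 2 values of 527 occupy positions 1–2 → each gets rank 2.
J has value 527 mm → rank 2.

2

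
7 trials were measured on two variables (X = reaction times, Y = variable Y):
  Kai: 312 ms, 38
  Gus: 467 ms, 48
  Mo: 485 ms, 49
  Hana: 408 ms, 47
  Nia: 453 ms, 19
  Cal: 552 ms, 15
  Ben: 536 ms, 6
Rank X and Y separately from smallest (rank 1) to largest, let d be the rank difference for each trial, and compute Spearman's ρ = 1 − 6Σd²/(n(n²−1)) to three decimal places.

Ranks of variable 1: 1, 4, 5, 2, 3, 7, 6
Ranks of variable 2: 4, 6, 7, 5, 3, 2, 1
d = r₁ − r₂: -3, -2, -2, -3, 0, 5, 5
d²: 9, 4, 4, 9, 0, 25, 25; Σd² = 76
ρ = 1 − 6·76/(7·48) = 1 − 456/336 = -0.357

-0.357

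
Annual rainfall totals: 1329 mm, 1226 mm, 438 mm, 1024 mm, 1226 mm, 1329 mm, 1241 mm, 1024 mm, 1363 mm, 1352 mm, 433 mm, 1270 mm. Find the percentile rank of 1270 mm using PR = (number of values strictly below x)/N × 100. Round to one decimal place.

N = 12.
Strictly below 1270: 7. Equal to 1270: 1.
PR = 7/12 × 100 = 58.3

58.3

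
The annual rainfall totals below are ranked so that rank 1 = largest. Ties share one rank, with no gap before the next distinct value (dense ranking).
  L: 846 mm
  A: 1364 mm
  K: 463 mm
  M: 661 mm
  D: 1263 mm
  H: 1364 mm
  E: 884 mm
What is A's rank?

Sorted (descending): 1364, 1364, 1263, 884, 846, 661, 463
The 2 values of 1364 share dense rank 1.
Remaining distinct values take the next consecutive integers.
A has value 1364 mm → rank 1.

1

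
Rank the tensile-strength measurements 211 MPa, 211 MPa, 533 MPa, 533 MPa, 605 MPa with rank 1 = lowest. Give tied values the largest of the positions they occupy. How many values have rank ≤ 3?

2

Sorted (ascending): 211, 211, 533, 533, 605
The 2 values of 211 occupy positions 1–2 → each gets rank 2.
The 2 values of 533 occupy positions 3–4 → each gets rank 4.
Ranks ≤ 3: {2, 2} → 2 values.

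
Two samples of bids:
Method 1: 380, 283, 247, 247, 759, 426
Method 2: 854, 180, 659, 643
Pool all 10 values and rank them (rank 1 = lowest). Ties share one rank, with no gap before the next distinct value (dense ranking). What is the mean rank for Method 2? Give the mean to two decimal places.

Sorted (ascending): 180, 247, 247, 283, 380, 426, 643, 659, 759, 854
The 2 values of 247 share dense rank 2.
Remaining distinct values take the next consecutive integers.
Method 2 values → pooled ranks: 854→9, 180→1, 659→7, 643→6
Mean rank = (9 + 1 + 7 + 6) / 4 = 5.75

5.75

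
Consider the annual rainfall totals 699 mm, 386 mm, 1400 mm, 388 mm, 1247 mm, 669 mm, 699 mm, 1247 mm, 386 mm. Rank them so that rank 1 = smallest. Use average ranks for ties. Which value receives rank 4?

669

Sorted (ascending): 386, 386, 388, 669, 699, 699, 1247, 1247, 1400
The 2 values of 386 occupy positions 1–2 → average rank (1+2)/2 = 1.5.
The 2 values of 699 occupy positions 5–6 → average rank (5+6)/2 = 5.5.
The 2 values of 1247 occupy positions 7–8 → average rank (7+8)/2 = 7.5.
Rank 4 → value 669.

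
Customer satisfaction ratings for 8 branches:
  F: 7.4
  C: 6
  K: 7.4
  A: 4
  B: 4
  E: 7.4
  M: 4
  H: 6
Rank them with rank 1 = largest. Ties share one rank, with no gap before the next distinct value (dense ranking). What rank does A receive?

3

Sorted (descending): 7.4, 7.4, 7.4, 6, 6, 4, 4, 4
The 3 values of 7.4 share dense rank 1.
The 2 values of 6 share dense rank 2.
The 3 values of 4 share dense rank 3.
A has value 4 → rank 3.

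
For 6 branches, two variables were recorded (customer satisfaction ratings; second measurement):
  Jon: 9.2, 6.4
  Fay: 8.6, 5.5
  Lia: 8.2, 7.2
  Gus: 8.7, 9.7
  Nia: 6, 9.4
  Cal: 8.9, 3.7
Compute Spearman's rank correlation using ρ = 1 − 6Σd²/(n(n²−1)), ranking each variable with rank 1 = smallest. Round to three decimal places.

-0.429

Ranks of variable 1: 6, 3, 2, 4, 1, 5
Ranks of variable 2: 3, 2, 4, 6, 5, 1
d = r₁ − r₂: 3, 1, -2, -2, -4, 4
d²: 9, 1, 4, 4, 16, 16; Σd² = 50
ρ = 1 − 6·50/(6·35) = 1 − 300/210 = -0.429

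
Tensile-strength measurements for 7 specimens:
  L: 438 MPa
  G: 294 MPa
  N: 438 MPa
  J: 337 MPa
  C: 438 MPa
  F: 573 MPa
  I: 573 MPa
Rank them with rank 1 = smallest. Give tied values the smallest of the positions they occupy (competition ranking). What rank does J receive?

2

Sorted (ascending): 294, 337, 438, 438, 438, 573, 573
The 3 values of 438 occupy positions 3–5 → each gets rank 3.
The 2 values of 573 occupy positions 6–7 → each gets rank 6.
J has value 337 MPa → rank 2.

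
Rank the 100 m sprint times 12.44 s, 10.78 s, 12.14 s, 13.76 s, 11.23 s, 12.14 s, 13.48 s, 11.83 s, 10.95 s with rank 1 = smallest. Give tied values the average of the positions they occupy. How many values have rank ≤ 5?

4

Sorted (ascending): 10.78, 10.95, 11.23, 11.83, 12.14, 12.14, 12.44, 13.48, 13.76
The 2 values of 12.14 occupy positions 5–6 → average rank (5+6)/2 = 5.5.
Ranks ≤ 5: {1, 2, 3, 4} → 4 values.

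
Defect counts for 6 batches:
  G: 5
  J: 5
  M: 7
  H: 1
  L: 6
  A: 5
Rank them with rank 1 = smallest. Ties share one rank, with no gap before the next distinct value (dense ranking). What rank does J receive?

2

Sorted (ascending): 1, 5, 5, 5, 6, 7
The 3 values of 5 share dense rank 2.
Remaining distinct values take the next consecutive integers.
J has value 5 → rank 2.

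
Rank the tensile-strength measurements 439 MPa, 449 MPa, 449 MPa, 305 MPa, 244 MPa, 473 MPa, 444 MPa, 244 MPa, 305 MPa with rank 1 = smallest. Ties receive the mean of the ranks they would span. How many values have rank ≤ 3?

2

Sorted (ascending): 244, 244, 305, 305, 439, 444, 449, 449, 473
The 2 values of 244 occupy positions 1–2 → average rank (1+2)/2 = 1.5.
The 2 values of 305 occupy positions 3–4 → average rank (3+4)/2 = 3.5.
The 2 values of 449 occupy positions 7–8 → average rank (7+8)/2 = 7.5.
Ranks ≤ 3: {1.5, 1.5} → 2 values.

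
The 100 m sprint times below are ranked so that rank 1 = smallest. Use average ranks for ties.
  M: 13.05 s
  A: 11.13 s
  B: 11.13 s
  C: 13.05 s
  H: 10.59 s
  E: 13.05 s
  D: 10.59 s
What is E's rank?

6

Sorted (ascending): 10.59, 10.59, 11.13, 11.13, 13.05, 13.05, 13.05
The 2 values of 10.59 occupy positions 1–2 → average rank (1+2)/2 = 1.5.
The 2 values of 11.13 occupy positions 3–4 → average rank (3+4)/2 = 3.5.
The 3 values of 13.05 occupy positions 5–7 → average rank 6.
E has value 13.05 s → rank 6.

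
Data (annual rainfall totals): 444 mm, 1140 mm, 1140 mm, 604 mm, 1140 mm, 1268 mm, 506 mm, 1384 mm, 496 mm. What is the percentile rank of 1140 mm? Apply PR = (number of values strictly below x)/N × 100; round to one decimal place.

44.4

N = 9.
Strictly below 1140: 4. Equal to 1140: 3.
PR = 4/9 × 100 = 44.4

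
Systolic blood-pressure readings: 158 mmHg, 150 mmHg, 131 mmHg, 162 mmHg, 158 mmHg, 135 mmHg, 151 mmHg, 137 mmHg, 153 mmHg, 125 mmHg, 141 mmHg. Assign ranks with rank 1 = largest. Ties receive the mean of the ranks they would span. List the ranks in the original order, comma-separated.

Sorted (descending): 162, 158, 158, 153, 151, 150, 141, 137, 135, 131, 125
The 2 values of 158 occupy positions 2–3 → average rank (2+3)/2 = 2.5.

2.5, 6, 10, 1, 2.5, 9, 5, 8, 4, 11, 7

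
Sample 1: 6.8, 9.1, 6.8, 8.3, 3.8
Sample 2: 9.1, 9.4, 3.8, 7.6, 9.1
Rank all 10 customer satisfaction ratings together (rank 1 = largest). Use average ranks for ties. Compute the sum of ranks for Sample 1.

Sorted (descending): 9.4, 9.1, 9.1, 9.1, 8.3, 7.6, 6.8, 6.8, 3.8, 3.8
The 3 values of 9.1 occupy positions 2–4 → average rank 3.
The 2 values of 6.8 occupy positions 7–8 → average rank (7+8)/2 = 7.5.
The 2 values of 3.8 occupy positions 9–10 → average rank (9+10)/2 = 9.5.
Sample 1 values → pooled ranks: 6.8→7.5, 9.1→3, 6.8→7.5, 8.3→5, 3.8→9.5
Rank sum = 7.5 + 3 + 7.5 + 5 + 9.5 = 32.5

32.5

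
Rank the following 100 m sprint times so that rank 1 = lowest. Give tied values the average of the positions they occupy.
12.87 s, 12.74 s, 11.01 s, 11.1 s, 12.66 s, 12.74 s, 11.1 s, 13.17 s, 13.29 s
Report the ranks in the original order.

Sorted (ascending): 11.01, 11.1, 11.1, 12.66, 12.74, 12.74, 12.87, 13.17, 13.29
The 2 values of 11.1 occupy positions 2–3 → average rank (2+3)/2 = 2.5.
The 2 values of 12.74 occupy positions 5–6 → average rank (5+6)/2 = 5.5.

7, 5.5, 1, 2.5, 4, 5.5, 2.5, 8, 9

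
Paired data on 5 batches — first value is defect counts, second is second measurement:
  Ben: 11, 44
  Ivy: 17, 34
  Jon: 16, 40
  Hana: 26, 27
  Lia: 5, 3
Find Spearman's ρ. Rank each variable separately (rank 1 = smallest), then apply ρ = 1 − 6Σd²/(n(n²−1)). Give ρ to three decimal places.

Ranks of variable 1: 2, 4, 3, 5, 1
Ranks of variable 2: 5, 3, 4, 2, 1
d = r₁ − r₂: -3, 1, -1, 3, 0
d²: 9, 1, 1, 9, 0; Σd² = 20
ρ = 1 − 6·20/(5·24) = 1 − 120/120 = 0.000

0.000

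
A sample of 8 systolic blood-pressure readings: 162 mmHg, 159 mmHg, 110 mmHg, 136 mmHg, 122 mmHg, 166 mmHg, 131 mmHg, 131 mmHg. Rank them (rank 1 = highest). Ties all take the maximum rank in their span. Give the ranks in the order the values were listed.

2, 3, 8, 4, 7, 1, 6, 6

Sorted (descending): 166, 162, 159, 136, 131, 131, 122, 110
The 2 values of 131 occupy positions 5–6 → each gets rank 6.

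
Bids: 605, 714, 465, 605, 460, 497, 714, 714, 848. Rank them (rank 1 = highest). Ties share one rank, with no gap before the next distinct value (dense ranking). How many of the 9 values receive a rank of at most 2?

Sorted (descending): 848, 714, 714, 714, 605, 605, 497, 465, 460
The 3 values of 714 share dense rank 2.
The 2 values of 605 share dense rank 3.
Remaining distinct values take the next consecutive integers.
Ranks ≤ 2: {1, 2, 2, 2} → 4 values.

4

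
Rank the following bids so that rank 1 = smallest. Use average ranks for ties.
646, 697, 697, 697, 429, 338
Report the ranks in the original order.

Sorted (ascending): 338, 429, 646, 697, 697, 697
The 3 values of 697 occupy positions 4–6 → average rank 5.

3, 5, 5, 5, 2, 1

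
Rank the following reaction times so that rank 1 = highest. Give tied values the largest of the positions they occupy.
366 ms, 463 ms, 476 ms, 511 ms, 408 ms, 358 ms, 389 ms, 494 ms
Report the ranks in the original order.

Sorted (descending): 511, 494, 476, 463, 408, 389, 366, 358
No ties — each value takes its position as its rank.

7, 4, 3, 1, 5, 8, 6, 2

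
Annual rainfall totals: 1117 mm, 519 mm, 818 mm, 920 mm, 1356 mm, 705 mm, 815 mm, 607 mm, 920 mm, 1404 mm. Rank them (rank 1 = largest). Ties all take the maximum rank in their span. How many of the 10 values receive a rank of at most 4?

Sorted (descending): 1404, 1356, 1117, 920, 920, 818, 815, 705, 607, 519
The 2 values of 920 occupy positions 4–5 → each gets rank 5.
Ranks ≤ 4: {1, 2, 3} → 3 values.

3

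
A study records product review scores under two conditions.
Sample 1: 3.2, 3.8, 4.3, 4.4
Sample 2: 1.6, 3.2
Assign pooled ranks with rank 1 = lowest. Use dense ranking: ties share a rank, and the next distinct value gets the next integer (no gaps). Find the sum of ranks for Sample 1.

14

Sorted (ascending): 1.6, 3.2, 3.2, 3.8, 4.3, 4.4
The 2 values of 3.2 share dense rank 2.
Remaining distinct values take the next consecutive integers.
Sample 1 values → pooled ranks: 3.2→2, 3.8→3, 4.3→4, 4.4→5
Rank sum = 2 + 3 + 4 + 5 = 14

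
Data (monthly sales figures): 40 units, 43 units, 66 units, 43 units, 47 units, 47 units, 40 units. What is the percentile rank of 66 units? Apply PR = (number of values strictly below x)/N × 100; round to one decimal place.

N = 7.
Strictly below 66: 6. Equal to 66: 1.
PR = 6/7 × 100 = 85.7

85.7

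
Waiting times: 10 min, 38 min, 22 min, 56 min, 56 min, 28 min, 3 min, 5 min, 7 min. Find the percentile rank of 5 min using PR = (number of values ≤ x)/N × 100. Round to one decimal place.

N = 9.
Strictly below 5: 1. Equal to 5: 1.
PR = 2/9 × 100 = 22.2

22.2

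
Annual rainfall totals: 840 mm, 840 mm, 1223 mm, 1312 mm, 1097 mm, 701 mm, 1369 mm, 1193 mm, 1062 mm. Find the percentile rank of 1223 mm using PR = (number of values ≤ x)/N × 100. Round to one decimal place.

N = 9.
Strictly below 1223: 6. Equal to 1223: 1.
PR = 7/9 × 100 = 77.8

77.8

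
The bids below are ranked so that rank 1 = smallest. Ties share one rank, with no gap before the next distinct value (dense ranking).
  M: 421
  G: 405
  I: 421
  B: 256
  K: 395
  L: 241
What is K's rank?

3

Sorted (ascending): 241, 256, 395, 405, 421, 421
The 2 values of 421 share dense rank 5.
Remaining distinct values take the next consecutive integers.
K has value 395 → rank 3.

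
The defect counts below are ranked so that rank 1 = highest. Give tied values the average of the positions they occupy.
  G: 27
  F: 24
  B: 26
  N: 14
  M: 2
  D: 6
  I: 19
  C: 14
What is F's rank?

Sorted (descending): 27, 26, 24, 19, 14, 14, 6, 2
The 2 values of 14 occupy positions 5–6 → average rank (5+6)/2 = 5.5.
F has value 24 → rank 3.

3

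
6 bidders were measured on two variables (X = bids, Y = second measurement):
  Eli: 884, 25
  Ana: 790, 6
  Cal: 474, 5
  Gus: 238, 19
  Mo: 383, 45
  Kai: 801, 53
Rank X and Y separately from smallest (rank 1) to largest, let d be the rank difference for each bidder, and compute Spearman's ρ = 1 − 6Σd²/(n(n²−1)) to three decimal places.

Ranks of variable 1: 6, 4, 3, 1, 2, 5
Ranks of variable 2: 4, 2, 1, 3, 5, 6
d = r₁ − r₂: 2, 2, 2, -2, -3, -1
d²: 4, 4, 4, 4, 9, 1; Σd² = 26
ρ = 1 − 6·26/(6·35) = 1 − 156/210 = 0.257

0.257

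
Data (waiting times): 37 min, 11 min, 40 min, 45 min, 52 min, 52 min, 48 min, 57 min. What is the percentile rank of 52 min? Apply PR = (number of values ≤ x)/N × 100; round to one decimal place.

N = 8.
Strictly below 52: 5. Equal to 52: 2.
PR = 7/8 × 100 = 87.5

87.5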